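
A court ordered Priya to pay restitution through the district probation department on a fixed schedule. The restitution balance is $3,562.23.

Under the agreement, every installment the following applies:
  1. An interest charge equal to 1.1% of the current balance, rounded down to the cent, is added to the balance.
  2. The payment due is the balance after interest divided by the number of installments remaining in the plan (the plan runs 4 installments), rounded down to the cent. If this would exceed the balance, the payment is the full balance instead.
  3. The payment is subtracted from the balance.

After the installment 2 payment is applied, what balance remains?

$1,820.52

Installment 1: $3,562.23 +$39.18 interest = $3,601.41; pay $900.35 → $2,701.06
Installment 2: $2,701.06 +$29.71 interest = $2,730.77; pay $910.25 → $1,820.52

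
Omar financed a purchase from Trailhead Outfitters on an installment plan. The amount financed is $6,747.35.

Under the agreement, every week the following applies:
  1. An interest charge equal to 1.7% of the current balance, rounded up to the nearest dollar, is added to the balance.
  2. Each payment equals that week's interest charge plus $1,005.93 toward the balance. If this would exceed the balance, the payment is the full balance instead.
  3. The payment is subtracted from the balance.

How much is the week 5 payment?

Week 1: $6,747.35 +$115.00 interest = $6,862.35; pay $1,120.93 → $5,741.42
Week 2: $5,741.42 +$98.00 interest = $5,839.42; pay $1,103.93 → $4,735.49
Week 3: $4,735.49 +$81.00 interest = $4,816.49; pay $1,086.93 → $3,729.56
Week 4: $3,729.56 +$64.00 interest = $3,793.56; pay $1,069.93 → $2,723.63
Week 5: $2,723.63 +$47.00 interest = $2,770.63; pay $1,052.93 → $1,717.70

$1,052.93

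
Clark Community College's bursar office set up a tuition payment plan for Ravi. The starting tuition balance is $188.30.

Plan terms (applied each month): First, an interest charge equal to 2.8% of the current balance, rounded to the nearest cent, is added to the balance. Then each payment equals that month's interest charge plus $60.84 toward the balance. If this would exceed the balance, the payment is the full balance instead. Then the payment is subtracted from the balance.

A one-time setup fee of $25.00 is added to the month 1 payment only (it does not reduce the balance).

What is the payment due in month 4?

Month 1: opening $188.30; interest $5.27 → $193.57; payment $66.11 (+ $25.00 fee); balance $127.46
Month 2: opening $127.46; interest $3.57 → $131.03; payment $64.41; balance $66.62
Month 3: opening $66.62; interest $1.87 → $68.49; payment $62.71; balance $5.78
Month 4: opening $5.78; interest $0.16 → $5.94; payment $5.94; balance $0.00

$5.94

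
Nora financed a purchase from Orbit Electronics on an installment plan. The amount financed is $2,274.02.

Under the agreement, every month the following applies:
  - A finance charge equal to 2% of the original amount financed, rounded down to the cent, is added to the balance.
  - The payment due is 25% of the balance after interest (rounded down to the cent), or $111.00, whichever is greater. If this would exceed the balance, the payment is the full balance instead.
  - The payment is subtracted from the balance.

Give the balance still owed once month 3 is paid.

Month 1: opening $2,274.02; interest $45.48 → $2,319.50; payment $579.87; balance $1,739.63
Month 2: opening $1,739.63; interest $45.48 → $1,785.11; payment $446.27; balance $1,338.84
Month 3: opening $1,338.84; interest $45.48 → $1,384.32; payment $346.08; balance $1,038.24

$1,038.24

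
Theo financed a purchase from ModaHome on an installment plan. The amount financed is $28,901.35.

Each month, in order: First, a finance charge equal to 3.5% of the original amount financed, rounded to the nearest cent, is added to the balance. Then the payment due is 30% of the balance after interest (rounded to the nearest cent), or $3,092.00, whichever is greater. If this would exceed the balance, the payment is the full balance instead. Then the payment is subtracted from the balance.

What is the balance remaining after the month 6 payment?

$4,571.89

Month 1: $28,901.35 +$1,011.55 interest = $29,912.90; pay $8,973.87 → $20,939.03
Month 2: $20,939.03 +$1,011.55 interest = $21,950.58; pay $6,585.17 → $15,365.41
Month 3: $15,365.41 +$1,011.55 interest = $16,376.96; pay $4,913.09 → $11,463.87
Month 4: $11,463.87 +$1,011.55 interest = $12,475.42; pay $3,742.63 → $8,732.79
Month 5: $8,732.79 +$1,011.55 interest = $9,744.34; pay $3,092.00 → $6,652.34
Month 6: $6,652.34 +$1,011.55 interest = $7,663.89; pay $3,092.00 → $4,571.89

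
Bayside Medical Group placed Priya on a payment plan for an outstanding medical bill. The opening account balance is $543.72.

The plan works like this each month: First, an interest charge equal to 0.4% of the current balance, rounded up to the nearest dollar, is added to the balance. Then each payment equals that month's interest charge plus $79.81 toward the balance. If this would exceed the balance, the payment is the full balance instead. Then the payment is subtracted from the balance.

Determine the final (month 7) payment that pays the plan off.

Month 1: opening $543.72; interest $3.00 → $546.72; payment $82.81; balance $463.91
Month 2: opening $463.91; interest $2.00 → $465.91; payment $81.81; balance $384.10
Month 3: opening $384.10; interest $2.00 → $386.10; payment $81.81; balance $304.29
Month 4: opening $304.29; interest $2.00 → $306.29; payment $81.81; balance $224.48
Month 5: opening $224.48; interest $1.00 → $225.48; payment $80.81; balance $144.67
Month 6: opening $144.67; interest $1.00 → $145.67; payment $80.81; balance $64.86
Month 7: opening $64.86; interest $1.00 → $65.86; payment $65.86; balance $0.00

$65.86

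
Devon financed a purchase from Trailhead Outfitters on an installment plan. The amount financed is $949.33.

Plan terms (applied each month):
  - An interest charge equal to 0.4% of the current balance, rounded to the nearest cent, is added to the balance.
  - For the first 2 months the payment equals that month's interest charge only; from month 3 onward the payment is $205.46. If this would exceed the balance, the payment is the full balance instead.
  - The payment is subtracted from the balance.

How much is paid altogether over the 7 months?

$967.82

Month 1: opening $949.33; interest $3.80 → $953.13; payment $3.80; balance $949.33
Month 2: opening $949.33; interest $3.80 → $953.13; payment $3.80; balance $949.33
Month 3: opening $949.33; interest $3.80 → $953.13; payment $205.46; balance $747.67
Month 4: opening $747.67; interest $2.99 → $750.66; payment $205.46; balance $545.20
Month 5: opening $545.20; interest $2.18 → $547.38; payment $205.46; balance $341.92
Month 6: opening $341.92; interest $1.37 → $343.29; payment $205.46; balance $137.83
Month 7: opening $137.83; interest $0.55 → $138.38; payment $138.38; balance $0.00
Total paid: $967.82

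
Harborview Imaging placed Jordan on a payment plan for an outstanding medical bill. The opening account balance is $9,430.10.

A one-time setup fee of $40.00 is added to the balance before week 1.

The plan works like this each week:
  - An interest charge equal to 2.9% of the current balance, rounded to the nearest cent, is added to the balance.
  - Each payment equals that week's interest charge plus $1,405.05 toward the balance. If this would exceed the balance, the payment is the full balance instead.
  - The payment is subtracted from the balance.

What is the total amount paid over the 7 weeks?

$10,536.85

Week 1: $9,470.10 +$274.63 interest = $9,744.73; pay $1,679.68 → $8,065.05
Week 2: $8,065.05 +$233.89 interest = $8,298.94; pay $1,638.94 → $6,660.00
Week 3: $6,660.00 +$193.14 interest = $6,853.14; pay $1,598.19 → $5,254.95
Week 4: $5,254.95 +$152.39 interest = $5,407.34; pay $1,557.44 → $3,849.90
Week 5: $3,849.90 +$111.65 interest = $3,961.55; pay $1,516.70 → $2,444.85
Week 6: $2,444.85 +$70.90 interest = $2,515.75; pay $1,475.95 → $1,039.80
Week 7: $1,039.80 +$30.15 interest = $1,069.95; pay $1,069.95 → $0.00
Total paid: $10,536.85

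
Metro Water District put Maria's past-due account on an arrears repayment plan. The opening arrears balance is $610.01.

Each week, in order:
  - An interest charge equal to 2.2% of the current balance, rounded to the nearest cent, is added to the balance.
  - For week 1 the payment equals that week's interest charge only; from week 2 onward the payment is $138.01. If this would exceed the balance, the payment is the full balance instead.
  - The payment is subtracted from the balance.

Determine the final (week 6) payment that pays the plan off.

$97.06

Week 1: $610.01 +$13.42 interest = $623.43; pay $13.42 → $610.01
Week 2: $610.01 +$13.42 interest = $623.43; pay $138.01 → $485.42
Week 3: $485.42 +$10.68 interest = $496.10; pay $138.01 → $358.09
Week 4: $358.09 +$7.88 interest = $365.97; pay $138.01 → $227.96
Week 5: $227.96 +$5.02 interest = $232.98; pay $138.01 → $94.97
Week 6: $94.97 +$2.09 interest = $97.06; pay $97.06 → $0.00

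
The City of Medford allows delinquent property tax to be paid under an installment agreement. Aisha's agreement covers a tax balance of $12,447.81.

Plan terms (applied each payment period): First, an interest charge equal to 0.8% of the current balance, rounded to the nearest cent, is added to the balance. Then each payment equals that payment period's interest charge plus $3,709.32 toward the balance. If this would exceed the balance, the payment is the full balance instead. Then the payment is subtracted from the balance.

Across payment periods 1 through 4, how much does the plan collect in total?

$12,668.09

# | Opening | Interest | Payment | End bal
1 | $12,447.81 | $99.58 | $3,808.90 | $8,738.49
2 | $8,738.49 | $69.91 | $3,779.23 | $5,029.17
3 | $5,029.17 | $40.23 | $3,749.55 | $1,319.85
4 | $1,319.85 | $10.56 | $1,330.41 | $0.00
Total paid: $12,668.09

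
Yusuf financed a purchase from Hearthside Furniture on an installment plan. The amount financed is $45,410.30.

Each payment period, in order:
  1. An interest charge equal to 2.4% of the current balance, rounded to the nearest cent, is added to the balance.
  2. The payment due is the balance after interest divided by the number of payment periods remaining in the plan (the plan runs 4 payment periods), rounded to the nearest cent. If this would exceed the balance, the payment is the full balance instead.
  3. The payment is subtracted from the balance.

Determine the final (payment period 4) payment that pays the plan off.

$12,482.28

Payment period 1: $45,410.30 +$1,089.85 interest = $46,500.15; pay $11,625.04 → $34,875.11
Payment period 2: $34,875.11 +$837.00 interest = $35,712.11; pay $11,904.04 → $23,808.07
Payment period 3: $23,808.07 +$571.39 interest = $24,379.46; pay $12,189.73 → $12,189.73
Payment period 4: $12,189.73 +$292.55 interest = $12,482.28; pay $12,482.28 → $0.00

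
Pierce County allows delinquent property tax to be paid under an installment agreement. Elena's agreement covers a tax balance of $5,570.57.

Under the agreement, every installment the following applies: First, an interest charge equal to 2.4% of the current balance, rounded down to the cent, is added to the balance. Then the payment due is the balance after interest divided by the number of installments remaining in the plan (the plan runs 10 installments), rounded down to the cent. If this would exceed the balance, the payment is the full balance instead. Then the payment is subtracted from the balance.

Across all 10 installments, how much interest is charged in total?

$790.85

Installment 1: opening $5,570.57; interest $133.69 → $5,704.26; payment $570.42; balance $5,133.84
Installment 2: opening $5,133.84; interest $123.21 → $5,257.05; payment $584.11; balance $4,672.94
Installment 3: opening $4,672.94; interest $112.15 → $4,785.09; payment $598.13; balance $4,186.96
Installment 4: opening $4,186.96; interest $100.48 → $4,287.44; payment $612.49; balance $3,674.95
Installment 5: opening $3,674.95; interest $88.19 → $3,763.14; payment $627.19; balance $3,135.95
Installment 6: opening $3,135.95; interest $75.26 → $3,211.21; payment $642.24; balance $2,568.97
Installment 7: opening $2,568.97; interest $61.65 → $2,630.62; payment $657.65; balance $1,972.97
Installment 8: opening $1,972.97; interest $47.35 → $2,020.32; payment $673.44; balance $1,346.88
Installment 9: opening $1,346.88; interest $32.32 → $1,379.20; payment $689.60; balance $689.60
Installment 10: opening $689.60; interest $16.55 → $706.15; payment $706.15; balance $0.00
Total interest: $133.69 + $123.21 + $112.15 + $100.48 + $88.19 + $75.26 + $61.65 + $47.35 + $32.32 + $16.55 = $790.85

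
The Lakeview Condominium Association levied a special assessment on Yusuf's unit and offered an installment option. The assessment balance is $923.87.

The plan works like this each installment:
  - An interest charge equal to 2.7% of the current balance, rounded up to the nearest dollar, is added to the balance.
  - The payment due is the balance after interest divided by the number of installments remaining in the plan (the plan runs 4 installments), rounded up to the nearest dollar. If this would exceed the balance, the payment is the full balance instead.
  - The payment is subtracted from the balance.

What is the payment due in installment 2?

$244.00

Installment 1: opening $923.87; interest $25.00 → $948.87; payment $238.00; balance $710.87
Installment 2: opening $710.87; interest $20.00 → $730.87; payment $244.00; balance $486.87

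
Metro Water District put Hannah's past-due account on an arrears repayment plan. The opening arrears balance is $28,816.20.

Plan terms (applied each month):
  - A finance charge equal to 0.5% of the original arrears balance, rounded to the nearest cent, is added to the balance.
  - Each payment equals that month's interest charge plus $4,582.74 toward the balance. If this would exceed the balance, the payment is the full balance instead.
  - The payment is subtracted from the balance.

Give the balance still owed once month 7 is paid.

$0.00

Month 1: $28,816.20 +$144.08 interest = $28,960.28; pay $4,726.82 → $24,233.46
Month 2: $24,233.46 +$144.08 interest = $24,377.54; pay $4,726.82 → $19,650.72
Month 3: $19,650.72 +$144.08 interest = $19,794.80; pay $4,726.82 → $15,067.98
Month 4: $15,067.98 +$144.08 interest = $15,212.06; pay $4,726.82 → $10,485.24
Month 5: $10,485.24 +$144.08 interest = $10,629.32; pay $4,726.82 → $5,902.50
Month 6: $5,902.50 +$144.08 interest = $6,046.58; pay $4,726.82 → $1,319.76
Month 7: $1,319.76 +$144.08 interest = $1,463.84; pay $1,463.84 → $0.00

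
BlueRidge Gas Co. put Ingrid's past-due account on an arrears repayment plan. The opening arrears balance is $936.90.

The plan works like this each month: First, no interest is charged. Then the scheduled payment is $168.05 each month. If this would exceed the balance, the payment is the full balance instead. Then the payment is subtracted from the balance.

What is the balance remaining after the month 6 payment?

Month 1: $936.90 − $168.05 → $768.85
Month 2: $768.85 − $168.05 → $600.80
Month 3: $600.80 − $168.05 → $432.75
Month 4: $432.75 − $168.05 → $264.70
Month 5: $264.70 − $168.05 → $96.65
Month 6: $96.65 − $96.65 → $0.00

$0.00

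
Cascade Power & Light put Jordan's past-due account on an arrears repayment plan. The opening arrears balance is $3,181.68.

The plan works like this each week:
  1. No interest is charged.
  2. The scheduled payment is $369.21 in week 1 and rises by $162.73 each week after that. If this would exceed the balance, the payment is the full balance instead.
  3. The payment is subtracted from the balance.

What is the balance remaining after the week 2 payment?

$2,280.53

Week 1: $3,181.68 − $369.21 → $2,812.47
Week 2: $2,812.47 − $531.94 → $2,280.53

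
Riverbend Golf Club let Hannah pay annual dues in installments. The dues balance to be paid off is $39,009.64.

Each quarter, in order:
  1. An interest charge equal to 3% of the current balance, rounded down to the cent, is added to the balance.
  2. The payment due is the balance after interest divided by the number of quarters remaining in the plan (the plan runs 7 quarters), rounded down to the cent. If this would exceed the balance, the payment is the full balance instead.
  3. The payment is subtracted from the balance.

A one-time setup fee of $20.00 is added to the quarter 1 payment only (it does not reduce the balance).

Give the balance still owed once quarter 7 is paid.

$0.00

Quarter 1: opening $39,009.64; interest $1,170.28 → $40,179.92; payment $5,739.98 (+ $20.00 fee); balance $34,439.94
Quarter 2: opening $34,439.94; interest $1,033.19 → $35,473.13; payment $5,912.18; balance $29,560.95
Quarter 3: opening $29,560.95; interest $886.82 → $30,447.77; payment $6,089.55; balance $24,358.22
Quarter 4: opening $24,358.22; interest $730.74 → $25,088.96; payment $6,272.24; balance $18,816.72
Quarter 5: opening $18,816.72; interest $564.50 → $19,381.22; payment $6,460.40; balance $12,920.82
Quarter 6: opening $12,920.82; interest $387.62 → $13,308.44; payment $6,654.22; balance $6,654.22
Quarter 7: opening $6,654.22; interest $199.62 → $6,853.84; payment $6,853.84; balance $0.00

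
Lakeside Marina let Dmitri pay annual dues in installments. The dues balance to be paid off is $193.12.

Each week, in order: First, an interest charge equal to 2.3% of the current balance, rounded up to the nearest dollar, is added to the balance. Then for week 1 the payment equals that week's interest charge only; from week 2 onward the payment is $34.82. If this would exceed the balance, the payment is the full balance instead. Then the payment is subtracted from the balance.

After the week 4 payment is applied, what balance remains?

$101.66

# | Opening | Interest | Payment | End bal
1 | $193.12 | $5.00 | $5.00 | $193.12
2 | $193.12 | $5.00 | $34.82 | $163.30
3 | $163.30 | $4.00 | $34.82 | $132.48
4 | $132.48 | $4.00 | $34.82 | $101.66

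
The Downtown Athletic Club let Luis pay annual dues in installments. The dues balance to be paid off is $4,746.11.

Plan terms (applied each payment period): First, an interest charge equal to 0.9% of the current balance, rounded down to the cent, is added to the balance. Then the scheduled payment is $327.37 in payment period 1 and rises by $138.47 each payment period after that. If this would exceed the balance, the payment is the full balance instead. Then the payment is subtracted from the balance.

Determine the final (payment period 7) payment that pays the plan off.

$905.18

Payment period 1: opening $4,746.11; interest $42.71 → $4,788.82; payment $327.37; balance $4,461.45
Payment period 2: opening $4,461.45; interest $40.15 → $4,501.60; payment $465.84; balance $4,035.76
Payment period 3: opening $4,035.76; interest $36.32 → $4,072.08; payment $604.31; balance $3,467.77
Payment period 4: opening $3,467.77; interest $31.20 → $3,498.97; payment $742.78; balance $2,756.19
Payment period 5: opening $2,756.19; interest $24.80 → $2,780.99; payment $881.25; balance $1,899.74
Payment period 6: opening $1,899.74; interest $17.09 → $1,916.83; payment $1,019.72; balance $897.11
Payment period 7: opening $897.11; interest $8.07 → $905.18; payment $905.18; balance $0.00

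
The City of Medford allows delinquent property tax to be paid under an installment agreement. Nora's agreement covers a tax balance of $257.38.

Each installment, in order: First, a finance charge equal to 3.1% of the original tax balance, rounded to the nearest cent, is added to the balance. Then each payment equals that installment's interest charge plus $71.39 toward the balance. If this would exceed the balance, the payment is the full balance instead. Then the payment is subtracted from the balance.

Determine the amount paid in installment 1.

Installment 1: $257.38 +$7.98 interest = $265.36; pay $79.37 → $185.99

$79.37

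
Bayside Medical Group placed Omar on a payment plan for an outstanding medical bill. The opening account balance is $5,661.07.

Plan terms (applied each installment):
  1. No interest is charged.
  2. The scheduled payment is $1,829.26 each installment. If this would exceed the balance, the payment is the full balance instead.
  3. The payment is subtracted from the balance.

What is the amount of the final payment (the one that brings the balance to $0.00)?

# | Opening | Payment | End bal
1 | $5,661.07 | $1,829.26 | $3,831.81
2 | $3,831.81 | $1,829.26 | $2,002.55
3 | $2,002.55 | $1,829.26 | $173.29
4 | $173.29 | $173.29 | $0.00

$173.29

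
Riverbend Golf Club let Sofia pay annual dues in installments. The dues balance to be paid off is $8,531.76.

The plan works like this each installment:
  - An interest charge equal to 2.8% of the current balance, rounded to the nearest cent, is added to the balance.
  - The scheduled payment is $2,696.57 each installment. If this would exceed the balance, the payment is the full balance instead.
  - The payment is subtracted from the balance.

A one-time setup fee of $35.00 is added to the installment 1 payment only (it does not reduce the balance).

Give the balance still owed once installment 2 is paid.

# | Opening | Interest | Payment | Fee | End bal
1 | $8,531.76 | $238.89 | $2,696.57 | $35.00 | $6,074.08
2 | $6,074.08 | $170.07 | $2,696.57 | — | $3,547.58

$3,547.58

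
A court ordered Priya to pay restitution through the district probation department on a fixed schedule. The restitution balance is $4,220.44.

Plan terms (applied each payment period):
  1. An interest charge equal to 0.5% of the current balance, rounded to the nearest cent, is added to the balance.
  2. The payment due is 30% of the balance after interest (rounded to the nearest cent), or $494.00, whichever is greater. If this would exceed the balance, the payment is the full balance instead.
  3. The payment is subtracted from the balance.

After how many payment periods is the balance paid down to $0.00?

Payment period 1: $4,220.44 +$21.10 interest = $4,241.54; pay $1,272.46 → $2,969.08
Payment period 2: $2,969.08 +$14.85 interest = $2,983.93; pay $895.18 → $2,088.75
Payment period 3: $2,088.75 +$10.44 interest = $2,099.19; pay $629.76 → $1,469.43
Payment period 4: $1,469.43 +$7.35 interest = $1,476.78; pay $494.00 → $982.78
Payment period 5: $982.78 +$4.91 interest = $987.69; pay $494.00 → $493.69
Payment period 6: $493.69 +$2.47 interest = $496.16; pay $494.00 → $2.16
Payment period 7: $2.16 +$0.01 interest = $2.17; pay $2.17 → $0.00
Balance reaches $0.00 in payment period 7.

7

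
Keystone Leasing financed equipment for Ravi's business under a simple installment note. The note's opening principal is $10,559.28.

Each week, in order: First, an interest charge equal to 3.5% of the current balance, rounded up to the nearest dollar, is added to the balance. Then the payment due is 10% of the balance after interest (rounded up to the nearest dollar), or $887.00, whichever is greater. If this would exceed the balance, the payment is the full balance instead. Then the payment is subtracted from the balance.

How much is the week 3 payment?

$949.00

Week 1: $10,559.28 +$370.00 interest = $10,929.28; pay $1,093.00 → $9,836.28
Week 2: $9,836.28 +$345.00 interest = $10,181.28; pay $1,019.00 → $9,162.28
Week 3: $9,162.28 +$321.00 interest = $9,483.28; pay $949.00 → $8,534.28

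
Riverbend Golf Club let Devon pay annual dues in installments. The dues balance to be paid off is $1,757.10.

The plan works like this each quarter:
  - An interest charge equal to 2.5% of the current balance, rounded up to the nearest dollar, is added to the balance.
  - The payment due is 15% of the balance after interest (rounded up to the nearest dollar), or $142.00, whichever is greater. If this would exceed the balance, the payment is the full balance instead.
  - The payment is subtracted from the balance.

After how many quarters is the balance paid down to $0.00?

12

Quarter 1: $1,757.10 +$44.00 interest = $1,801.10; pay $271.00 → $1,530.10
Quarter 2: $1,530.10 +$39.00 interest = $1,569.10; pay $236.00 → $1,333.10
Quarter 3: $1,333.10 +$34.00 interest = $1,367.10; pay $206.00 → $1,161.10
Quarter 4: $1,161.10 +$30.00 interest = $1,191.10; pay $179.00 → $1,012.10
Quarter 5: $1,012.10 +$26.00 interest = $1,038.10; pay $156.00 → $882.10
Quarter 6: $882.10 +$23.00 interest = $905.10; pay $142.00 → $763.10
Quarter 7: $763.10 +$20.00 interest = $783.10; pay $142.00 → $641.10
Quarter 8: $641.10 +$17.00 interest = $658.10; pay $142.00 → $516.10
Quarter 9: $516.10 +$13.00 interest = $529.10; pay $142.00 → $387.10
Quarter 10: $387.10 +$10.00 interest = $397.10; pay $142.00 → $255.10
Quarter 11: $255.10 +$7.00 interest = $262.10; pay $142.00 → $120.10
Quarter 12: $120.10 +$4.00 interest = $124.10; pay $124.10 → $0.00
Balance reaches $0.00 in quarter 12.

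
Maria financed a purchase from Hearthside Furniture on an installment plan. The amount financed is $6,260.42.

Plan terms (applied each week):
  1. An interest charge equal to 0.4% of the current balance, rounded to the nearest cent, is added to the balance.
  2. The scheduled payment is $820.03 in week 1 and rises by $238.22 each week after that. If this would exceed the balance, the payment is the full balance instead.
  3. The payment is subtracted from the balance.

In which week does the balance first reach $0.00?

5

# | Opening | Interest | Payment | End bal
1 | $6,260.42 | $25.04 | $820.03 | $5,465.43
2 | $5,465.43 | $21.86 | $1,058.25 | $4,429.04
3 | $4,429.04 | $17.72 | $1,296.47 | $3,150.29
4 | $3,150.29 | $12.60 | $1,534.69 | $1,628.20
5 | $1,628.20 | $6.51 | $1,634.71 | $0.00
Balance reaches $0.00 in week 5.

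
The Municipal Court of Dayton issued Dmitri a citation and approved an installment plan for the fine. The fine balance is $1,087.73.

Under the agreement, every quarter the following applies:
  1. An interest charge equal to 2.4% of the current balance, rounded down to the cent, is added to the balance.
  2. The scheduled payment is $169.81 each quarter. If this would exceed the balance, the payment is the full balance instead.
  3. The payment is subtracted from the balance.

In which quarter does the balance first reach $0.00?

8

# | Opening | Interest | Payment | End bal
1 | $1,087.73 | $26.10 | $169.81 | $944.02
2 | $944.02 | $22.65 | $169.81 | $796.86
3 | $796.86 | $19.12 | $169.81 | $646.17
4 | $646.17 | $15.50 | $169.81 | $491.86
5 | $491.86 | $11.80 | $169.81 | $333.85
6 | $333.85 | $8.01 | $169.81 | $172.05
7 | $172.05 | $4.12 | $169.81 | $6.36
8 | $6.36 | $0.15 | $6.51 | $0.00
Balance reaches $0.00 in quarter 8.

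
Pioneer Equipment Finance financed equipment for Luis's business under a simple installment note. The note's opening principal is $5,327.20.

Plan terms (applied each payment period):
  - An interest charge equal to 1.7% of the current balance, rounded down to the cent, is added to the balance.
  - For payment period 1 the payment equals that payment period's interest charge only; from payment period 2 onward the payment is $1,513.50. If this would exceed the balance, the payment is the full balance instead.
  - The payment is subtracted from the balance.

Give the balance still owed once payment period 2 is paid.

$3,904.26

Payment period 1: opening $5,327.20; interest $90.56 → $5,417.76; payment $90.56; balance $5,327.20
Payment period 2: opening $5,327.20; interest $90.56 → $5,417.76; payment $1,513.50; balance $3,904.26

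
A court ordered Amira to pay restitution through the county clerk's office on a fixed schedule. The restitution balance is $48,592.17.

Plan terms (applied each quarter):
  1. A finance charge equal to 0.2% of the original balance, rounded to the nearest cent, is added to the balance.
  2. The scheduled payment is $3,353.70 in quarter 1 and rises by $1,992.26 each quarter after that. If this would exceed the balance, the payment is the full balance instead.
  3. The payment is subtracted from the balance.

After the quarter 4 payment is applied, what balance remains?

Quarter 1: $48,592.17 +$97.18 interest = $48,689.35; pay $3,353.70 → $45,335.65
Quarter 2: $45,335.65 +$97.18 interest = $45,432.83; pay $5,345.96 → $40,086.87
Quarter 3: $40,086.87 +$97.18 interest = $40,184.05; pay $7,338.22 → $32,845.83
Quarter 4: $32,845.83 +$97.18 interest = $32,943.01; pay $9,330.48 → $23,612.53

$23,612.53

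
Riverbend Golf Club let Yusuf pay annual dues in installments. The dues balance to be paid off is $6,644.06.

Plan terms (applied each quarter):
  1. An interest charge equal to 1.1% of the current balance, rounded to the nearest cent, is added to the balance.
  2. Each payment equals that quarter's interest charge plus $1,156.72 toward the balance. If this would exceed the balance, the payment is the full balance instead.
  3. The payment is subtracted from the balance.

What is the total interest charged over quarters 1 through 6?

$247.65

# | Opening | Interest | Payment | End bal
1 | $6,644.06 | $73.08 | $1,229.80 | $5,487.34
2 | $5,487.34 | $60.36 | $1,217.08 | $4,330.62
3 | $4,330.62 | $47.64 | $1,204.36 | $3,173.90
4 | $3,173.90 | $34.91 | $1,191.63 | $2,017.18
5 | $2,017.18 | $22.19 | $1,178.91 | $860.46
6 | $860.46 | $9.47 | $869.93 | $0.00
Total interest: $73.08 + $60.36 + $47.64 + $34.91 + $22.19 + $9.47 = $247.65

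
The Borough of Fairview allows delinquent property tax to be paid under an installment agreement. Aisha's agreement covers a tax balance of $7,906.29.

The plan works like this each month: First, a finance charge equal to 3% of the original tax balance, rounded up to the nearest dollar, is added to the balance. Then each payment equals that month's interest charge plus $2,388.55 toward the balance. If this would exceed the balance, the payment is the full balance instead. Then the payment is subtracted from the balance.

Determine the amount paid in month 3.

$2,626.55

Month 1: $7,906.29 +$238.00 interest = $8,144.29; pay $2,626.55 → $5,517.74
Month 2: $5,517.74 +$238.00 interest = $5,755.74; pay $2,626.55 → $3,129.19
Month 3: $3,129.19 +$238.00 interest = $3,367.19; pay $2,626.55 → $740.64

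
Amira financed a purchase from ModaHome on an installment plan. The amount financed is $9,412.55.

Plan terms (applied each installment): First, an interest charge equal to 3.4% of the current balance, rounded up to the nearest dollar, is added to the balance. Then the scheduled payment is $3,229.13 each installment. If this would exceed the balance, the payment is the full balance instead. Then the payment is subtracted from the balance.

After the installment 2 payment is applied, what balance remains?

Installment 1: $9,412.55 +$321.00 interest = $9,733.55; pay $3,229.13 → $6,504.42
Installment 2: $6,504.42 +$222.00 interest = $6,726.42; pay $3,229.13 → $3,497.29

$3,497.29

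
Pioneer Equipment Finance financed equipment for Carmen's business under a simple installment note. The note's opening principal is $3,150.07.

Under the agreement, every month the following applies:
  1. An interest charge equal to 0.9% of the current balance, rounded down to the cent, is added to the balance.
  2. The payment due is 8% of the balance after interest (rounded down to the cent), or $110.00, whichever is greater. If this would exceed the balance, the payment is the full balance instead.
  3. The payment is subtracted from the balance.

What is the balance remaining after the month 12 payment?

Month 1: $3,150.07 +$28.35 interest = $3,178.42; pay $254.27 → $2,924.15
Month 2: $2,924.15 +$26.31 interest = $2,950.46; pay $236.03 → $2,714.43
Month 3: $2,714.43 +$24.42 interest = $2,738.85; pay $219.10 → $2,519.75
Month 4: $2,519.75 +$22.67 interest = $2,542.42; pay $203.39 → $2,339.03
Month 5: $2,339.03 +$21.05 interest = $2,360.08; pay $188.80 → $2,171.28
Month 6: $2,171.28 +$19.54 interest = $2,190.82; pay $175.26 → $2,015.56
Month 7: $2,015.56 +$18.14 interest = $2,033.70; pay $162.69 → $1,871.01
Month 8: $1,871.01 +$16.83 interest = $1,887.84; pay $151.02 → $1,736.82
Month 9: $1,736.82 +$15.63 interest = $1,752.45; pay $140.19 → $1,612.26
Month 10: $1,612.26 +$14.51 interest = $1,626.77; pay $130.14 → $1,496.63
Month 11: $1,496.63 +$13.46 interest = $1,510.09; pay $120.80 → $1,389.29
Month 12: $1,389.29 +$12.50 interest = $1,401.79; pay $112.14 → $1,289.65

$1,289.65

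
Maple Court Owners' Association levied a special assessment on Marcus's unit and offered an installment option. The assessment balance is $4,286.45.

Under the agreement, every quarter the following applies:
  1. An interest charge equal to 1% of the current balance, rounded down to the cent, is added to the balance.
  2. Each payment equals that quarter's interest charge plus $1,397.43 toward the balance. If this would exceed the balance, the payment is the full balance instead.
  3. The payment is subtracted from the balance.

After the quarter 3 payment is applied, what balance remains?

$94.16

# | Opening | Interest | Payment | End bal
1 | $4,286.45 | $42.86 | $1,440.29 | $2,889.02
2 | $2,889.02 | $28.89 | $1,426.32 | $1,491.59
3 | $1,491.59 | $14.91 | $1,412.34 | $94.16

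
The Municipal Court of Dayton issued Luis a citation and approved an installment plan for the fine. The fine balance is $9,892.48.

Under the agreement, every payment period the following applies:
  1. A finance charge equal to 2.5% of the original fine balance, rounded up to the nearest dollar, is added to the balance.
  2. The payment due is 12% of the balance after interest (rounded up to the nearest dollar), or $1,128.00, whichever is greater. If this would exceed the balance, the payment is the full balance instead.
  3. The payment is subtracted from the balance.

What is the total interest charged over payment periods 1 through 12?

Payment period 1: $9,892.48 +$248.00 interest = $10,140.48; pay $1,217.00 → $8,923.48
Payment period 2: $8,923.48 +$248.00 interest = $9,171.48; pay $1,128.00 → $8,043.48
Payment period 3: $8,043.48 +$248.00 interest = $8,291.48; pay $1,128.00 → $7,163.48
Payment period 4: $7,163.48 +$248.00 interest = $7,411.48; pay $1,128.00 → $6,283.48
Payment period 5: $6,283.48 +$248.00 interest = $6,531.48; pay $1,128.00 → $5,403.48
Payment period 6: $5,403.48 +$248.00 interest = $5,651.48; pay $1,128.00 → $4,523.48
Payment period 7: $4,523.48 +$248.00 interest = $4,771.48; pay $1,128.00 → $3,643.48
Payment period 8: $3,643.48 +$248.00 interest = $3,891.48; pay $1,128.00 → $2,763.48
Payment period 9: $2,763.48 +$248.00 interest = $3,011.48; pay $1,128.00 → $1,883.48
Payment period 10: $1,883.48 +$248.00 interest = $2,131.48; pay $1,128.00 → $1,003.48
Payment period 11: $1,003.48 +$248.00 interest = $1,251.48; pay $1,128.00 → $123.48
Payment period 12: $123.48 +$248.00 interest = $371.48; pay $371.48 → $0.00
Total interest: $248.00 + $248.00 + $248.00 + $248.00 + $248.00 + $248.00 + $248.00 + $248.00 + $248.00 + $248.00 + $248.00 + $248.00 = $2,976.00

$2,976.00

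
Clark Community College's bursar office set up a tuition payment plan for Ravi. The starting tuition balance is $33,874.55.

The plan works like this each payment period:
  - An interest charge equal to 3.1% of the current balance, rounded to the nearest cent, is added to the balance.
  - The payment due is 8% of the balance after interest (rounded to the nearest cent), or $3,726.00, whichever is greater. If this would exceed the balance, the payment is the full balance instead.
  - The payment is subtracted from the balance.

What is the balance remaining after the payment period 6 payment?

# | Opening | Interest | Payment | End bal
1 | $33,874.55 | $1,050.11 | $3,726.00 | $31,198.66
2 | $31,198.66 | $967.16 | $3,726.00 | $28,439.82
3 | $28,439.82 | $881.63 | $3,726.00 | $25,595.45
4 | $25,595.45 | $793.46 | $3,726.00 | $22,662.91
5 | $22,662.91 | $702.55 | $3,726.00 | $19,639.46
6 | $19,639.46 | $608.82 | $3,726.00 | $16,522.28

$16,522.28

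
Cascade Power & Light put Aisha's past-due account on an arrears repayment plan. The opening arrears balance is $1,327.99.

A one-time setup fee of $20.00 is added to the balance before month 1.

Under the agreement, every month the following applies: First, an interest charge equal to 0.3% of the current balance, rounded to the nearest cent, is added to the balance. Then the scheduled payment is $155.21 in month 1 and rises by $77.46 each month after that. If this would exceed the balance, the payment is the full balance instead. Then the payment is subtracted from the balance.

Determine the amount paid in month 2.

Month 1: opening $1,347.99; interest $4.04 → $1,352.03; payment $155.21; balance $1,196.82
Month 2: opening $1,196.82; interest $3.59 → $1,200.41; payment $232.67; balance $967.74

$232.67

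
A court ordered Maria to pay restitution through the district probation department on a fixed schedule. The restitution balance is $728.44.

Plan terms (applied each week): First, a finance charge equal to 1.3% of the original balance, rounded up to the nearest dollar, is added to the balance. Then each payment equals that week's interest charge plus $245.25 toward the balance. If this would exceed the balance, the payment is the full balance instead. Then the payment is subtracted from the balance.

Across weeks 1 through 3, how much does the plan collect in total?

$758.44

Week 1: $728.44 +$10.00 interest = $738.44; pay $255.25 → $483.19
Week 2: $483.19 +$10.00 interest = $493.19; pay $255.25 → $237.94
Week 3: $237.94 +$10.00 interest = $247.94; pay $247.94 → $0.00
Total paid: $758.44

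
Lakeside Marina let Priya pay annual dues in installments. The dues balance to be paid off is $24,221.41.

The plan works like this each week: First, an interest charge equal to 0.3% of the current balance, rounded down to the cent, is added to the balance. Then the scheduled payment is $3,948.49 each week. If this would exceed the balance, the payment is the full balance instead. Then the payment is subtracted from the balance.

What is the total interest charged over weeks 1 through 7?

Week 1: $24,221.41 +$72.66 interest = $24,294.07; pay $3,948.49 → $20,345.58
Week 2: $20,345.58 +$61.03 interest = $20,406.61; pay $3,948.49 → $16,458.12
Week 3: $16,458.12 +$49.37 interest = $16,507.49; pay $3,948.49 → $12,559.00
Week 4: $12,559.00 +$37.67 interest = $12,596.67; pay $3,948.49 → $8,648.18
Week 5: $8,648.18 +$25.94 interest = $8,674.12; pay $3,948.49 → $4,725.63
Week 6: $4,725.63 +$14.17 interest = $4,739.80; pay $3,948.49 → $791.31
Week 7: $791.31 +$2.37 interest = $793.68; pay $793.68 → $0.00
Total interest: $72.66 + $61.03 + $49.37 + $37.67 + $25.94 + $14.17 + $2.37 = $263.21

$263.21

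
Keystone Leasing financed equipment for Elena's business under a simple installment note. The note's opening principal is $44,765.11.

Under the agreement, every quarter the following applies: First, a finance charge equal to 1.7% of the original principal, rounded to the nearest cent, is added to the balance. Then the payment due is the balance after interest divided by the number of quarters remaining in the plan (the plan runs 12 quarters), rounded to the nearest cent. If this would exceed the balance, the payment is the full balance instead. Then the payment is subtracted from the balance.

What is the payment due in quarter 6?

# | Opening | Interest | Payment | End bal
1 | $44,765.11 | $761.01 | $3,793.84 | $41,732.28
2 | $41,732.28 | $761.01 | $3,863.03 | $38,630.26
3 | $38,630.26 | $761.01 | $3,939.13 | $35,452.14
4 | $35,452.14 | $761.01 | $4,023.68 | $32,189.47
5 | $32,189.47 | $761.01 | $4,118.81 | $28,831.67
6 | $28,831.67 | $761.01 | $4,227.53 | $25,365.15

$4,227.53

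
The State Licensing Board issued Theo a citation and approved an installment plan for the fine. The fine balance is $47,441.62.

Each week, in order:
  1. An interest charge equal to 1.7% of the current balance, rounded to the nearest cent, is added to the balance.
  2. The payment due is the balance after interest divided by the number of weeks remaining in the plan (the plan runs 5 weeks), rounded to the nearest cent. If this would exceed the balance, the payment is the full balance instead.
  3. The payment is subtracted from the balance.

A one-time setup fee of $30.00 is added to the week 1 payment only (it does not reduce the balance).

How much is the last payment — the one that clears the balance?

$10,322.72

Week 1: opening $47,441.62; interest $806.51 → $48,248.13; payment $9,649.63 (+ $30.00 fee); balance $38,598.50
Week 2: opening $38,598.50; interest $656.17 → $39,254.67; payment $9,813.67; balance $29,441.00
Week 3: opening $29,441.00; interest $500.50 → $29,941.50; payment $9,980.50; balance $19,961.00
Week 4: opening $19,961.00; interest $339.34 → $20,300.34; payment $10,150.17; balance $10,150.17
Week 5: opening $10,150.17; interest $172.55 → $10,322.72; payment $10,322.72; balance $0.00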